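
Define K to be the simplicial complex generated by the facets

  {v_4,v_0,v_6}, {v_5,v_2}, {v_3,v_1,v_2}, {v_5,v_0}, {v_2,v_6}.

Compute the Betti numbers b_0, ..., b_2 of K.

Order the vertices as v_0 < v_1 < v_2 < v_3 < v_4 < v_5 < v_6. Listing each simplex with vertices in this order, K has dimension 2 with simplices:

  0-simplices (7): [v_0], [v_1], [v_2], [v_3], [v_4], [v_5], [v_6]
  1-simplices (9): [v_0,v_4], [v_0,v_5], [v_0,v_6], [v_1,v_2], [v_1,v_3], [v_2,v_3], [v_2,v_5], [v_2,v_6], [v_4,v_6]
  2-simplices (2): [v_0,v_4,v_6], [v_1,v_2,v_3]

so the chain groups are C_0 ≅ Z^7, C_1 ≅ Z^9, C_2 ≅ Z^2.

The boundary map ∂_1: C_1 → C_0 sends each edge [p,q] (with p < q) to q − p.
This gives a 7×9 integer matrix of rank 6; reducing to Smith normal form yields diagonal entries (1,1,1,1,1,1).

∂_2: C_2 → C_1 acts by ∂[p,q,r] = [q,r] − [p,r] + [p,q]. For instance
  ∂[v_1,v_2,v_3] = [v_2,v_3] − [v_1,v_3] + [v_1,v_2],
  ∂[v_0,v_4,v_6] = [v_4,v_6] − [v_0,v_6] + [v_0,v_4].
This gives a 9×2 integer matrix of rank 2; reducing to Smith normal form yields diagonal entries (1,1).

Reading off H_k = ker ∂_k / im ∂_{k+1}:

  H_0: rank C_0 − rank ∂_1 = 7 − 6 = 1, and the invariant factors of ∂_1 are all 1, so H_0 = Z.
  H_1: rank ker ∂_1 − rank ∂_2 = (9 − 6) − 2 = 1, and the invariant factors of ∂_2 are all 1, so H_1 = Z.
  H_2: rank ker ∂_2 − rank ∂_3 = (2 − 2) − 0 = 0, and there is no ∂_3, so H_2 = 0.

As a check, the Euler characteristic is 7 − 9 + 2 = 0, which agrees with 1 − 1 + 0 = 0.

Hence the Betti numbers are b_0 = 1, b_1 = 1, b_2 = 0.

b_0 = 1, b_1 = 1, b_2 = 0.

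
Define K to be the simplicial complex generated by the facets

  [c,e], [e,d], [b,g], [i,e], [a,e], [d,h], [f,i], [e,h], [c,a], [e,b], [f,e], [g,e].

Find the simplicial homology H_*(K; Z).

Take the total order a < b < c < d < e < f < g < h < i on the vertex set. Then K (dimension 1) consists of the simplices:

  0-simplices (9): a, b, c, d, e, f, g, h, i
  1-simplices (12): ac, ae, be, bg, ce, de, dh, ef, eg, eh, ei, fi

giving chain groups C_0 ≅ Z^9, C_1 ≅ Z^12.

∂_1: C_1 → C_0 sends each edge [p,q] (with p < q) to q − p. For instance
  ∂be = e − b.
As a 9×12 matrix over Z this has rank 8, with invariant factors (1,1,1,1,1,1,1,1).

From H_k ≅ ker(∂_k) / im(∂_{k+1}) we obtain:

  H_0: rank C_0 − rank ∂_1 = 9 − 8 = 1, and the invariant factors of ∂_1 are all 1, so H_0 = Z.
  H_1: rank ker ∂_1 − rank ∂_2 = (12 − 8) − 0 = 4, and there is no ∂_2, so H_1 = Z^4.

As a check, the Euler characteristic is 9 − 12 = -3, which agrees with 1 − 4 = -3.

H_0 ≅ Z,  H_1 ≅ Z^4.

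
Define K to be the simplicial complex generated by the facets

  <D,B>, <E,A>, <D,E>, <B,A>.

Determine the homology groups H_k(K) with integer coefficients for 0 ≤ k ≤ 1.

H_0 = Z,  H_1 = Z.

We work with the vertex ordering A < B < D < E. The simplices of K, each written with vertices in increasing order, are:

  0-simplices (4): A, B, D, E
  1-simplices (4): AB, AE, BD, DE

giving chain groups C_0 ≅ Z^4, C_1 ≅ Z^4.

Boundary ∂_1: C_1 → C_0 maps an edge to its endpoints' difference, ∂[p,q] = q − p.
The resulting 4×4 matrix has rank 3, and its Smith normal form has invariant factors (1,1,1).

Computing H_k = (kernel of ∂_k) / (image of ∂_{k+1}):

  H_0: rank C_0 − rank ∂_1 = 4 − 3 = 1, and the invariant factors of ∂_1 are all 1, so H_0 = Z.
  H_1: rank ker ∂_1 − rank ∂_2 = (4 − 3) − 0 = 1, and there is no ∂_2, so H_1 = Z.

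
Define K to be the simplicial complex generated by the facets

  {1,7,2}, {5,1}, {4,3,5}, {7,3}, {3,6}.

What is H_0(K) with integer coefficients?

H_0 = Z.

Fix the vertex order 1 < 2 < 3 < 4 < 5 < 6 < 7 and write every simplex with vertices in increasing order. Then dim K = 2 and the simplices of K are:

  0-simplices (7): [1], [2], [3], [4], [5], [6], [7]
  1-simplices (9): [1,2], [1,5], [1,7], [2,7], [3,4], [3,5], [3,6], [3,7], [4,5]
  2-simplices (2): [1,2,7], [3,4,5]

Hence C_0 ≅ Z^7, C_1 ≅ Z^9, C_2 ≅ Z^2.

Boundary ∂_1: C_1 → C_0 is given by ∂[p,q] = [q] − [p].
This gives a 7×9 integer matrix of rank 6; reducing to Smith normal form yields diagonal entries (1,1,1,1,1,1).

Boundary ∂_2: C_2 → C_1 acts by ∂[p,q,r] = [q,r] − [p,r] + [p,q]. For instance
  ∂[3,4,5] = [4,5] − [3,5] + [3,4],
  ∂[1,2,7] = [2,7] − [1,7] + [1,2].
This gives a 9×2 integer matrix of rank 2; reducing to Smith normal form yields diagonal entries (1,1).

Computing H_k = (kernel of ∂_k) / (image of ∂_{k+1}):

  H_0: rank C_0 − rank ∂_1 = 7 − 6 = 1, and the invariant factors of ∂_1 are all 1, so H_0 ≅ Z.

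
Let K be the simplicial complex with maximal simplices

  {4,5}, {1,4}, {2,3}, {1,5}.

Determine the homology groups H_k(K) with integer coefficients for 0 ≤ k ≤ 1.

We work with the vertex ordering 1 < 2 < 3 < 4 < 5. The simplices of K, each written with vertices in increasing order, are:

  0-simplices (5): [1], [2], [3], [4], [5]
  1-simplices (4): [1,4], [1,5], [2,3], [4,5]

Hence C_0 ≅ Z^5, C_1 ≅ Z^4.

∂_1: C_1 → C_0 maps an edge to its endpoints' difference, ∂[p,q] = q − p. For instance
  ∂[2,3] = [3] − [2].
The 5×4 boundary matrix has rank 3 and Smith normal form diag(1,1,1).

Computing H_k = (kernel of ∂_k) / (image of ∂_{k+1}):

  H_0: rank C_0 − rank ∂_1 = 5 − 3 = 2, and the invariant factors of ∂_1 are all 1, so H_0 = Z^2.
  H_1: rank ker ∂_1 − rank ∂_2 = (4 − 3) − 0 = 1, and there is no ∂_2, so H_1 = Z.

H_0 = Z^2,  H_1 = Z.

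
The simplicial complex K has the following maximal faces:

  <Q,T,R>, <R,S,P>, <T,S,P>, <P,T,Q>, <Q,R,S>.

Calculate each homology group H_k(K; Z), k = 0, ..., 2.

Order the vertices as P < Q < R < S < T. Listing each simplex with vertices in this order, K has dimension 2 with simplices:

  0-simplices (5): P, Q, R, S, T
  1-simplices (10): PQ, PR, PS, PT, QR, QS, QT, RS, RT, ST
  2-simplices (5): PQT, PRS, PST, QRS, QRT

so the chain groups are C_0 ≅ Z^5, C_1 ≅ Z^10, C_2 ≅ Z^5.

Boundary ∂_1: C_1 → C_0 is given by ∂[p,q] = [q] − [p].
The resulting 5×10 matrix has rank 4, and its Smith normal form has invariant factors (1,1,1,1).

The boundary map ∂_2: C_2 → C_1 acts by ∂[p,q,r] = [q,r] − [p,r] + [p,q]. For instance
  ∂PRS = RS − PS + PR,
  ∂PQT = QT − PT + PQ.
This gives a 10×5 integer matrix of rank 5; reducing to Smith normal form yields diagonal entries (1,1,1,1,1).

Reading off H_k = ker ∂_k / im ∂_{k+1}:

  H_0: rank C_0 − rank ∂_1 = 5 − 4 = 1, and the invariant factors of ∂_1 are all 1, so H_0 = Z.
  H_1: rank ker ∂_1 − rank ∂_2 = (10 − 4) − 5 = 1, and the invariant factors of ∂_2 are all 1, so H_1 = Z.
  H_2: rank ker ∂_2 − rank ∂_3 = (5 − 5) − 0 = 0, and there is no ∂_3, so H_2 = 0.

H_0 ≅ Z,  H_1 ≅ Z,  H_2 = 0.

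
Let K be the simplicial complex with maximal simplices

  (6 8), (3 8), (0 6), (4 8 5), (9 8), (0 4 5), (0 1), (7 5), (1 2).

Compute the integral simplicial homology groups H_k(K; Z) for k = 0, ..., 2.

Take the total order 0 < 1 < 2 < 3 < 4 < 5 < 6 < 7 < 8 < 9 on the vertex set. Then K (dimension 2) consists of the simplices:

  0-simplices (10): [0], [1], [2], [3], [4], [5], [6], [7], [8], [9]
  1-simplices (12): [0,1], [0,4], [0,5], [0,6], [1,2], [3,8], [4,5], [4,8], [5,7], [5,8], [6,8], [8,9]
  2-simplices (2): [0,4,5], [4,5,8]

so the chain groups are C_0 ≅ Z^10, C_1 ≅ Z^12, C_2 ≅ Z^2.

The boundary map ∂_1: C_1 → C_0 maps an edge to its endpoints' difference, ∂[p,q] = q − p.
The 10×12 boundary matrix has rank 9 and Smith normal form diag(1,1,1,1,1,1,1,1,1).

∂_2: C_2 → C_1 sends each 2-simplex [p,q,r] to [q,r] − [p,r] + [p,q]. For instance
  ∂[0,4,5] = [4,5] − [0,5] + [0,4],
  ∂[4,5,8] = [5,8] − [4,8] + [4,5].
The resulting 12×2 matrix has rank 2, and its Smith normal form has invariant factors (1,1).

Now H_k = ker ∂_k / im ∂_{k+1}, so:

  H_0: rank C_0 − rank ∂_1 = 10 − 9 = 1, and the invariant factors of ∂_1 are all 1, so H_0 ≅ Z.
  H_1: rank ker ∂_1 − rank ∂_2 = (12 − 9) − 2 = 1, and the invariant factors of ∂_2 are all 1, so H_1 ≅ Z.
  H_2: rank ker ∂_2 − rank ∂_3 = (2 − 2) − 0 = 0, and there is no ∂_3, so H_2 ≅ 0.

H_0 ≅ Z,  H_1 ≅ Z,  H_2 = 0.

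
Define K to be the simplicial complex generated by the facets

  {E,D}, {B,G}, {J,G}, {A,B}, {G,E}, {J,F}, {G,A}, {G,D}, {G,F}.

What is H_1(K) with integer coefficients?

Fix the vertex order A < B < D < E < F < G < J and write every simplex with vertices in increasing order. Then dim K = 1 and the simplices of K are:

  0-simplices (7): A, B, D, E, F, G, J
  1-simplices (9): AB, AG, BG, DE, DG, EG, FG, FJ, GJ

Hence C_0 ≅ Z^7, C_1 ≅ Z^9.

∂_1: C_1 → C_0 is given by ∂[p,q] = [q] − [p].
The resulting 7×9 matrix has rank 6, and its Smith normal form has invariant factors (1,1,1,1,1,1).

Computing H_k = (kernel of ∂_k) / (image of ∂_{k+1}):

  H_1: rank ker ∂_1 − rank ∂_2 = (9 − 6) − 0 = 3, and there is no ∂_2, so H_1 ≅ Z^3.

(K is a triangulation of a wedge of 3 circles.)

H_1 = Z^3.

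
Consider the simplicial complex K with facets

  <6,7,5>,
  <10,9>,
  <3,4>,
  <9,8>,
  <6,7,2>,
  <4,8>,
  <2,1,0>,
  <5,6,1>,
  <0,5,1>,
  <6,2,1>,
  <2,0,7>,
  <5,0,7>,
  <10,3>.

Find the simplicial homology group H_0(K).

Take the total order 0 < 1 < 2 < 3 < 4 < 5 < 6 < 7 < 8 < 9 < 10 on the vertex set. Then K (dimension 2) consists of the simplices:

  0-simplices (11): [0], [1], [2], [3], [4], [5], [6], [7], [8], [9], [10]
  1-simplices (17): [0,1], [0,2], [0,5], [0,7], [1,2], [1,5], [1,6], [2,6], [2,7], [3,4], [3,10], [4,8], [5,6], [5,7], [6,7], [8,9], [9,10]
  2-simplices (8): [0,1,2], [0,1,5], [0,2,7], [0,5,7], [1,2,6], [1,5,6], [2,6,7], [5,6,7]

so the chain groups are C_0 ≅ Z^11, C_1 ≅ Z^17, C_2 ≅ Z^8.

The boundary map ∂_1: C_1 → C_0 maps an edge to its endpoints' difference, ∂[p,q] = q − p.
The 11×17 boundary matrix has rank 9 and Smith normal form diag(1,1,1,1,1,1,1,1,1).

The boundary map ∂_2: C_2 → C_1 acts by ∂[p,q,r] = [q,r] − [p,r] + [p,q]. For instance
  ∂[1,5,6] = [5,6] − [1,6] + [1,5],
  ∂[0,5,7] = [5,7] − [0,7] + [0,5].
This gives a 17×8 integer matrix of rank 7; reducing to Smith normal form yields diagonal entries (1,1,1,1,1,1,1).

Computing H_k = (kernel of ∂_k) / (image of ∂_{k+1}):

  H_0: rank C_0 − rank ∂_1 = 11 − 9 = 2, and the invariant factors of ∂_1 are all 1, so H_0 ≅ Z^2.

H_0 ≅ Z^2.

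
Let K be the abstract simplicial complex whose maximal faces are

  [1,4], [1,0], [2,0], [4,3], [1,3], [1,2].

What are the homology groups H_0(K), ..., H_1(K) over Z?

Take the total order 0 < 1 < 2 < 3 < 4 on the vertex set. Then K (dimension 1) consists of the simplices:

  0-simplices (5): [0], [1], [2], [3], [4]
  1-simplices (6): [0,1], [0,2], [1,2], [1,3], [1,4], [3,4]

Hence C_0 ≅ Z^5, C_1 ≅ Z^6.

Boundary ∂_1: C_1 → C_0 sends each edge [p,q] (with p < q) to q − p. For instance
  ∂[1,3] = [3] − [1].
As a 5×6 matrix over Z this has rank 4, with invariant factors (1,1,1,1).

From H_k ≅ ker(∂_k) / im(∂_{k+1}) we obtain:

  H_0: rank C_0 − rank ∂_1 = 5 − 4 = 1, and the invariant factors of ∂_1 are all 1, so H_0 = Z.
  H_1: rank ker ∂_1 − rank ∂_2 = (6 − 4) − 0 = 2, and there is no ∂_2, so H_1 = Z^2.

As a check, the Euler characteristic is 5 − 6 = -1, which agrees with 1 − 2 = -1.
(K is a triangulation of a wedge of 2 circles.)

H_0 ≅ Z,  H_1 ≅ Z^2.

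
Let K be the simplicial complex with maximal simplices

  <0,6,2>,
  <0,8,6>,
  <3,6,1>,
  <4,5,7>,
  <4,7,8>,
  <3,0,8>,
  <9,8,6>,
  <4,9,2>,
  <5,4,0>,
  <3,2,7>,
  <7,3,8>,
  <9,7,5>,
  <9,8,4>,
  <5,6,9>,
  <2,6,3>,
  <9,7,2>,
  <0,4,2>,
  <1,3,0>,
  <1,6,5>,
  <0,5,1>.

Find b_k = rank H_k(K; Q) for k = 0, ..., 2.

Order the vertices as 0 < 1 < 2 < 3 < 4 < 5 < 6 < 7 < 8 < 9. Listing each simplex with vertices in this order, K has dimension 2 with simplices:

  0-simplices (10): [0], [1], [2], [3], [4], [5], [6], [7], [8], [9]
  1-simplices (30): (30 of them)
  2-simplices (20): (20 of them)

giving chain groups C_0 ≅ Z^10, C_1 ≅ Z^30, C_2 ≅ Z^20.

Boundary ∂_1: C_1 → C_0 is given by ∂[p,q] = [q] − [p].
The 10×30 boundary matrix has rank 9 and Smith normal form diag(1,1,1,1,1,1,1,1,1).

The boundary map ∂_2: C_2 → C_1 maps a triangle to the signed sum of its edges. For instance
  ∂[0,6,8] = [6,8] − [0,8] + [0,6],
  ∂[0,2,6] = [2,6] − [0,6] + [0,2].
As a 30×20 matrix over Z this has rank 20, with invariant factors (1,1,1,1,1,1,1,1,1,1,1,1,1,1,1,1,1,1,1,2).

Reading off H_k = ker ∂_k / im ∂_{k+1}:

  H_0: rank C_0 − rank ∂_1 = 10 − 9 = 1, and the invariant factors of ∂_1 are all 1, so H_0 ≅ Z.
  H_1: rank ker ∂_1 − rank ∂_2 = (30 − 9) − 20 = 1, and ∂_2 has invariant factor 2 > 1, so H_1 ≅ Z ⊕ Z_2.
  H_2: rank ker ∂_2 − rank ∂_3 = (20 − 20) − 0 = 0, and there is no ∂_3, so H_2 ≅ 0.

(K is a triangulation of the Klein bottle.)

Hence the Betti numbers are b_0 = 1, b_1 = 1, b_2 = 0.

b_0 = 1, b_1 = 1, b_2 = 0.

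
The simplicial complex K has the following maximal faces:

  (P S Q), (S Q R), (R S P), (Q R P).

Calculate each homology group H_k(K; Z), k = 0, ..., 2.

H_0 = Z,  H_1 = 0,  H_2 = Z.

Order the vertices as P < Q < R < S. Listing each simplex with vertices in this order, K has dimension 2 with simplices:

  0-simplices (4): P, Q, R, S
  1-simplices (6): PQ, PR, PS, QR, QS, RS
  2-simplices (4): PQR, PQS, PRS, QRS

so the chain groups are C_0 ≅ Z^4, C_1 ≅ Z^6, C_2 ≅ Z^4.

The boundary map ∂_1: C_1 → C_0 sends each edge [p,q] (with p < q) to q − p.
The 4×6 boundary matrix has rank 3 and Smith normal form diag(1,1,1).

∂_2: C_2 → C_1 maps a triangle to the signed sum of its edges. For instance
  ∂QRS = RS − QS + QR,
  ∂PRS = RS − PS + PR.
As a 6×4 matrix over Z this has rank 3, with invariant factors (1,1,1).

Computing H_k = (kernel of ∂_k) / (image of ∂_{k+1}):

  H_0: rank C_0 − rank ∂_1 = 4 − 3 = 1, and the invariant factors of ∂_1 are all 1, so H_0 ≅ Z.
  H_1: rank ker ∂_1 − rank ∂_2 = (6 − 3) − 3 = 0, and the invariant factors of ∂_2 are all 1, so H_1 ≅ 0.
  H_2: rank ker ∂_2 − rank ∂_3 = (4 − 3) − 0 = 1, and there is no ∂_3, so H_2 ≅ Z.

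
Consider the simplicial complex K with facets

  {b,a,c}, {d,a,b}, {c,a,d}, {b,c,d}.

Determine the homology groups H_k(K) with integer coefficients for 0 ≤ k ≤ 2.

Take the total order a < b < c < d on the vertex set. Then K (dimension 2) consists of the simplices:

  0-simplices (4): a, b, c, d
  1-simplices (6): ab, ac, ad, bc, bd, cd
  2-simplices (4): abc, abd, acd, bcd

Hence C_0 ≅ Z^4, C_1 ≅ Z^6, C_2 ≅ Z^4.

∂_1: C_1 → C_0 sends each edge [p,q] (with p < q) to q − p. For instance
  ∂ab = b − a.
As a 4×6 matrix over Z this has rank 3, with invariant factors (1,1,1).

The boundary map ∂_2: C_2 → C_1 sends each 2-simplex [p,q,r] to [q,r] − [p,r] + [p,q]. For instance
  ∂abc = bc − ac + ab,
  ∂bcd = cd − bd + bc.
The 6×4 boundary matrix has rank 3 and Smith normal form diag(1,1,1).

Reading off H_k = ker ∂_k / im ∂_{k+1}:

  H_0: rank C_0 − rank ∂_1 = 4 − 3 = 1, and the invariant factors of ∂_1 are all 1, so H_0 ≅ Z.
  H_1: rank ker ∂_1 − rank ∂_2 = (6 − 3) − 3 = 0, and the invariant factors of ∂_2 are all 1, so H_1 ≅ 0.
  H_2: rank ker ∂_2 − rank ∂_3 = (4 − 3) − 0 = 1, and there is no ∂_3, so H_2 ≅ Z.

(K is a triangulation of the 2-sphere S^2.)

H_0 = Z,  H_1 = 0,  H_2 = Z.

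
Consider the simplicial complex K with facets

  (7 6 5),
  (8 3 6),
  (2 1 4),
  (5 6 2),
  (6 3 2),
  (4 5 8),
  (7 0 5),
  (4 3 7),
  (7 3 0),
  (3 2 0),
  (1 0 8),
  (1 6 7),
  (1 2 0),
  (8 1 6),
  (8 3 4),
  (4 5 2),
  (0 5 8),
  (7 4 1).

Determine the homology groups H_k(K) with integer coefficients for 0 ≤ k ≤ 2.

H_0 ≅ Z,  H_1 ≅ Z^2,  H_2 ≅ Z.

Fix the vertex order 0 < 1 < 2 < 3 < 4 < 5 < 6 < 7 < 8 and write every simplex with vertices in increasing order. Then dim K = 2 and the simplices of K are:

  0-simplices (9): [0], [1], [2], [3], [4], [5], [6], [7], [8]
  1-simplices (27): (27 of them)
  2-simplices (18): [0,1,2], [0,1,8], [0,2,3], [0,3,7], [0,5,7], [0,5,8], [1,2,4], [1,4,7], [1,6,7], [1,6,8], [2,3,6], [2,4,5], [2,5,6], [3,4,7], [3,4,8], [3,6,8], [4,5,8], [5,6,7]

giving chain groups C_0 ≅ Z^9, C_1 ≅ Z^27, C_2 ≅ Z^18.

Boundary ∂_1: C_1 → C_0 sends each edge [p,q] (with p < q) to q − p.
As a 9×27 matrix over Z this has rank 8, with invariant factors (1,1,1,1,1,1,1,1).

Boundary ∂_2: C_2 → C_1 acts by ∂[p,q,r] = [q,r] − [p,r] + [p,q]. For instance
  ∂[1,6,7] = [6,7] − [1,7] + [1,6],
  ∂[1,2,4] = [2,4] − [1,4] + [1,2].
As a 27×18 matrix over Z this has rank 17, with invariant factors (1,1,1,1,1,1,1,1,1,1,1,1,1,1,1,1,1).

Computing H_k = (kernel of ∂_k) / (image of ∂_{k+1}):

  H_0: rank C_0 − rank ∂_1 = 9 − 8 = 1, and the invariant factors of ∂_1 are all 1, so H_0 ≅ Z.
  H_1: rank ker ∂_1 − rank ∂_2 = (27 − 8) − 17 = 2, and the invariant factors of ∂_2 are all 1, so H_1 ≅ Z^2.
  H_2: rank ker ∂_2 − rank ∂_3 = (18 − 17) − 0 = 1, and there is no ∂_3, so H_2 ≅ Z.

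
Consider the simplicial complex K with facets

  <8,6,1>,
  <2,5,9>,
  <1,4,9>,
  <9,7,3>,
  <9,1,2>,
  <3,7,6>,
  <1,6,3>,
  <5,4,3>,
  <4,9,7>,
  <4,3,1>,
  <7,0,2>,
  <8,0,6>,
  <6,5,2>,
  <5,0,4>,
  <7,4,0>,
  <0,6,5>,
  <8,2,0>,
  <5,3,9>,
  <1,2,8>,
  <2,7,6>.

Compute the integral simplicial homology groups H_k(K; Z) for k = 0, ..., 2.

H_0 = Z,  H_1 = Z ⊕ Z/2,  H_2 = 0.

Order the vertices as 0 < 1 < 2 < 3 < 4 < 5 < 6 < 7 < 8 < 9. Listing each simplex with vertices in this order, K has dimension 2 with simplices:

  0-simplices (10): [0], [1], [2], [3], [4], [5], [6], [7], [8], [9]
  1-simplices (30): (30 of them)
  2-simplices (20): (20 of them)

so the chain groups are C_0 ≅ Z^10, C_1 ≅ Z^30, C_2 ≅ Z^20.

The boundary map ∂_1: C_1 → C_0 is given by ∂[p,q] = [q] − [p].
The resulting 10×30 matrix has rank 9, and its Smith normal form has invariant factors (1,1,1,1,1,1,1,1,1).

The boundary map ∂_2: C_2 → C_1 maps a triangle to the signed sum of its edges. For instance
  ∂[0,5,6] = [5,6] − [0,6] + [0,5],
  ∂[3,4,5] = [4,5] − [3,5] + [3,4].
This gives a 30×20 integer matrix of rank 20; reducing to Smith normal form yields diagonal entries (1,1,1,1,1,1,1,1,1,1,1,1,1,1,1,1,1,1,1,2).

From H_k ≅ ker(∂_k) / im(∂_{k+1}) we obtain:

  H_0: rank C_0 − rank ∂_1 = 10 − 9 = 1, and the invariant factors of ∂_1 are all 1, so H_0 = Z.
  H_1: rank ker ∂_1 − rank ∂_2 = (30 − 9) − 20 = 1, and ∂_2 has invariant factor 2 > 1, so H_1 = Z ⊕ Z/2.
  H_2: rank ker ∂_2 − rank ∂_3 = (20 − 20) − 0 = 0, and there is no ∂_3, so H_2 = 0.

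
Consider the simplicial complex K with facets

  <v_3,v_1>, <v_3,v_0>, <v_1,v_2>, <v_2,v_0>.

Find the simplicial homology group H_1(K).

H_1 = Z.

K has 4 vertices, 4 edges.
rank ∂_1 = 3, rank ∂_2 = 0 ⇒ b_1 = 4 − 3 − 0 = 1. So H_1 ≅ Z.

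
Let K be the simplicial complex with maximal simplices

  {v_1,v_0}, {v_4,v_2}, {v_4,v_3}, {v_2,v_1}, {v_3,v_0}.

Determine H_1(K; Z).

H_1 ≅ Z.

Fix the vertex order v_0 < v_1 < v_2 < v_3 < v_4 and write every simplex with vertices in increasing order. Then dim K = 1 and the simplices of K are:

  0-simplices (5): [v_0], [v_1], [v_2], [v_3], [v_4]
  1-simplices (5): [v_0,v_1], [v_0,v_3], [v_1,v_2], [v_2,v_4], [v_3,v_4]

so the chain groups are C_0 ≅ Z^5, C_1 ≅ Z^5.

Boundary ∂_1: C_1 → C_0 sends each edge [p,q] (with p < q) to q − p.
As a 5×5 matrix over Z this has rank 4, with invariant factors (1,1,1,1).

Now H_k = ker ∂_k / im ∂_{k+1}, so:

  H_1: rank ker ∂_1 − rank ∂_2 = (5 − 4) − 0 = 1, and there is no ∂_2, so H_1 ≅ Z.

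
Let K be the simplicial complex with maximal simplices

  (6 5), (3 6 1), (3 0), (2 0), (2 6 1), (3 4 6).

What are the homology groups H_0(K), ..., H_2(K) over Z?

Fix the vertex order 0 < 1 < 2 < 3 < 4 < 5 < 6 and write every simplex with vertices in increasing order. Then dim K = 2 and the simplices of K are:

  0-simplices (7): [0], [1], [2], [3], [4], [5], [6]
  1-simplices (10): [0,2], [0,3], [1,2], [1,3], [1,6], [2,6], [3,4], [3,6], [4,6], [5,6]
  2-simplices (3): [1,2,6], [1,3,6], [3,4,6]

giving chain groups C_0 ≅ Z^7, C_1 ≅ Z^10, C_2 ≅ Z^3.

The boundary map ∂_1: C_1 → C_0 sends each edge [p,q] (with p < q) to q − p.
The 7×10 boundary matrix has rank 6 and Smith normal form diag(1,1,1,1,1,1).

Boundary ∂_2: C_2 → C_1 sends each 2-simplex [p,q,r] to [q,r] − [p,r] + [p,q]. For instance
  ∂[1,3,6] = [3,6] − [1,6] + [1,3],
  ∂[3,4,6] = [4,6] − [3,6] + [3,4].
The resulting 10×3 matrix has rank 3, and its Smith normal form has invariant factors (1,1,1).

Now H_k = ker ∂_k / im ∂_{k+1}, so:

  H_0: rank C_0 − rank ∂_1 = 7 − 6 = 1, and the invariant factors of ∂_1 are all 1, so H_0 ≅ Z.
  H_1: rank ker ∂_1 − rank ∂_2 = (10 − 6) − 3 = 1, and the invariant factors of ∂_2 are all 1, so H_1 ≅ Z.
  H_2: rank ker ∂_2 − rank ∂_3 = (3 − 3) − 0 = 0, and there is no ∂_3, so H_2 ≅ 0.

As a check, the Euler characteristic is 7 − 10 + 3 = 0, which agrees with 1 − 1 + 0 = 0.

H_0 = Z,  H_1 = Z,  H_2 = 0.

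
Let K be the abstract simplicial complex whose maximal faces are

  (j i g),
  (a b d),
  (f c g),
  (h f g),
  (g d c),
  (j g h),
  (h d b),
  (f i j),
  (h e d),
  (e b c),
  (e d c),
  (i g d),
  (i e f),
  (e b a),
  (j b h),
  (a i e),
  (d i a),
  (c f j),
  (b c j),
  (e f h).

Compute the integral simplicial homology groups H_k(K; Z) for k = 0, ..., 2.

H_0 ≅ Z,  H_1 ≅ Z ⊕ Z/2,  H_2 = 0.

Take the total order a < b < c < d < e < f < g < h < i < j on the vertex set. Then K (dimension 2) consists of the simplices:

  0-simplices (10): a, b, c, d, e, f, g, h, i, j
  1-simplices (30): ab, ad, ae, ai, bc, bd, be, bh, bj, cd, ce, cf, cg, cj, de, dg, dh, di, ef, eh, ei, fg, fh, fi, fj, gh, gi, gj, hj, ij
  2-simplices (20): abd, abe, adi, aei, bce, bcj, bdh, bhj, cde, cdg, cfg, cfj, deh, dgi, efh, efi, fgh, fij, ghj, gij

giving chain groups C_0 ≅ Z^10, C_1 ≅ Z^30, C_2 ≅ Z^20.

The boundary map ∂_1: C_1 → C_0 is given by ∂[p,q] = [q] − [p].
The resulting 10×30 matrix has rank 9, and its Smith normal form has invariant factors (1,1,1,1,1,1,1,1,1).

Boundary ∂_2: C_2 → C_1 maps a triangle to the signed sum of its edges. For instance
  ∂cfj = fj − cj + cf,
  ∂bce = ce − be + bc.
This gives a 30×20 integer matrix of rank 20; reducing to Smith normal form yields diagonal entries (1,1,1,1,1,1,1,1,1,1,1,1,1,1,1,1,1,1,1,2).

From H_k ≅ ker(∂_k) / im(∂_{k+1}) we obtain:

  H_0: rank C_0 − rank ∂_1 = 10 − 9 = 1, and the invariant factors of ∂_1 are all 1, so H_0 ≅ Z.
  H_1: rank ker ∂_1 − rank ∂_2 = (30 − 9) − 20 = 1, and ∂_2 has invariant factor 2 > 1, so H_1 ≅ Z ⊕ Z/2.
  H_2: rank ker ∂_2 − rank ∂_3 = (20 − 20) − 0 = 0, and there is no ∂_3, so H_2 ≅ 0.

As a check, the Euler characteristic is 10 − 30 + 20 = 0, which agrees with 1 − 1 + 0 = 0.
(K is a triangulation of the Klein bottle.)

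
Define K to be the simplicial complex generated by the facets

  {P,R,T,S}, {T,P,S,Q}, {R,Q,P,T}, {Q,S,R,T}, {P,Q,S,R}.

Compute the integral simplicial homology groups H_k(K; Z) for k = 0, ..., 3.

Take the total order P < Q < R < S < T on the vertex set. Then K (dimension 3) consists of the simplices:

  0-simplices (5): P, Q, R, S, T
  1-simplices (10): PQ, PR, PS, PT, QR, QS, QT, RS, RT, ST
  2-simplices (10): PQR, PQS, PQT, PRS, PRT, PST, QRS, QRT, QST, RST
  3-simplices (5): PQRS, PQRT, PQST, PRST, QRST

Hence C_0 ≅ Z^5, C_1 ≅ Z^10, C_2 ≅ Z^10, C_3 ≅ Z^5.

Boundary ∂_1: C_1 → C_0 maps an edge to its endpoints' difference, ∂[p,q] = q − p. For instance
  ∂PR = R − P.
The resulting 5×10 matrix has rank 4, and its Smith normal form has invariant factors (1,1,1,1).

∂_2: C_2 → C_1 sends each 2-simplex [p,q,r] to [q,r] − [p,r] + [p,q]. For instance
  ∂PRT = RT − PT + PR,
  ∂RST = ST − RT + RS.
The 10×10 boundary matrix has rank 6 and Smith normal form diag(1,1,1,1,1,1).

The boundary map ∂_3: C_3 → C_2 sends each 3-simplex σ to the alternating sum Σ_i (−1)^i (σ with its i-th vertex removed). For instance
  ∂QRST = RST − QST + QRT − QRS,
  ∂PQRS = QRS − PRS + PQS − PQR.
As a 10×5 matrix over Z this has rank 4, with invariant factors (1,1,1,1).

From H_k ≅ ker(∂_k) / im(∂_{k+1}) we obtain:

  H_0: rank C_0 − rank ∂_1 = 5 − 4 = 1, and the invariant factors of ∂_1 are all 1, so H_0 = Z.
  H_1: rank ker ∂_1 − rank ∂_2 = (10 − 4) − 6 = 0, and the invariant factors of ∂_2 are all 1, so H_1 = 0.
  H_2: rank ker ∂_2 − rank ∂_3 = (10 − 6) − 4 = 0, and the invariant factors of ∂_3 are all 1, so H_2 = 0.
  H_3: rank ker ∂_3 − rank ∂_4 = (5 − 4) − 0 = 1, and there is no ∂_4, so H_3 = Z.

As a check, the Euler characteristic is 5 − 10 + 10 − 5 = 0, which agrees with 1 − 0 + 0 − 1 = 0.

H_0 ≅ Z,  H_1 = 0,  H_2 = 0,  H_3 ≅ Z.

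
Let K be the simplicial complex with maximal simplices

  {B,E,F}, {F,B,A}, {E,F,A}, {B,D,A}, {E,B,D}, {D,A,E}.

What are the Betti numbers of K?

K has 5 vertices, 9 edges, 6 triangles.
rank ∂_0 = 0, rank ∂_1 = 4 ⇒ b_0 = 5 − 0 − 4 = 1; all invariant factors of ∂_1 are 1 so no torsion. So H_0 = Z.
rank ∂_1 = 4, rank ∂_2 = 5 ⇒ b_1 = 9 − 4 − 5 = 0; all invariant factors of ∂_2 are 1 so no torsion. So H_1 = 0.
rank ∂_2 = 5, rank ∂_3 = 0 ⇒ b_2 = 6 − 5 − 0 = 1. So H_2 = Z.

b_0 = 1, b_1 = 0, b_2 = 1.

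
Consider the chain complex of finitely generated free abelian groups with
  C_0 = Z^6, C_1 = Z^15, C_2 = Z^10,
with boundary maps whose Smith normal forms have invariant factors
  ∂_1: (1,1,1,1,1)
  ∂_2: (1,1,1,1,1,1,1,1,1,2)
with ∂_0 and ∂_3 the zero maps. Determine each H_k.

H_0 = Z,  H_1 = Z/2Z,  H_2 = 0.

H_0: b_0 = 6 − 0 − 5 = 1; torsion from ∂_1 factors > 1: none. So H_0 = Z.
H_1: b_1 = 15 − 5 − 10 = 0; torsion from ∂_2 factors > 1: [2]. So H_1 = Z/2Z.
H_2: b_2 = 10 − 10 − 0 = 0; torsion from ∂_3 factors > 1: none. So H_2 = 0.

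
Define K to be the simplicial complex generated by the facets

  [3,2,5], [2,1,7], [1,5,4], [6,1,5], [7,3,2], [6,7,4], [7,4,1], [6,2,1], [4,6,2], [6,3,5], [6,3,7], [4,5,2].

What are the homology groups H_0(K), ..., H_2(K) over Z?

K has 7 vertices, 18 edges, 12 triangles.
rank ∂_0 = 0, rank ∂_1 = 6 ⇒ b_0 = 7 − 0 − 6 = 1; all invariant factors of ∂_1 are 1 so no torsion. So H_0 ≅ Z.
rank ∂_1 = 6, rank ∂_2 = 12 ⇒ b_1 = 18 − 6 − 12 = 0; ∂_2 has invariant factor(s) [2] giving torsion. So H_1 ≅ Z/2.
rank ∂_2 = 12, rank ∂_3 = 0 ⇒ b_2 = 12 − 12 − 0 = 0. So H_2 ≅ 0.

H_0 ≅ Z,  H_1 ≅ Z/2,  H_2 = 0.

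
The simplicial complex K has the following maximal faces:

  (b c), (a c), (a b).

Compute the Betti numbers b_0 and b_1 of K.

We work with the vertex ordering a < b < c. The simplices of K, each written with vertices in increasing order, are:

  0-simplices (3): a, b, c
  1-simplices (3): ab, ac, bc

Hence C_0 ≅ Z^3, C_1 ≅ Z^3.

∂_1: C_1 → C_0 maps an edge to its endpoints' difference, ∂[p,q] = q − p. For instance
  ∂ab = b − a.
As a 3×3 matrix over Z this has rank 2, with invariant factors (1,1).

From H_k ≅ ker(∂_k) / im(∂_{k+1}) we obtain:

  H_0: rank C_0 − rank ∂_1 = 3 − 2 = 1, and the invariant factors of ∂_1 are all 1, so H_0 ≅ Z.
  H_1: rank ker ∂_1 − rank ∂_2 = (3 − 2) − 0 = 1, and there is no ∂_2, so H_1 ≅ Z.

As a check, the Euler characteristic is 3 − 3 = 0, which agrees with 1 − 1 = 0.

Hence the Betti numbers are b_0 = 1, b_1 = 1.

b_0 = 1, b_1 = 1.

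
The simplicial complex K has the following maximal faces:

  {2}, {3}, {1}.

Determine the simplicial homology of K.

H_0 ≅ Z^3.

Take the total order 1 < 2 < 3 on the vertex set. Then K (dimension 0) consists of the simplices:

  0-simplices (3): [1], [2], [3]

Hence C_0 ≅ Z^3.

Computing H_k = (kernel of ∂_k) / (image of ∂_{k+1}):

  H_0: rank C_0 − rank ∂_1 = 3 − 0 = 3, and there is no ∂_1, so H_0 ≅ Z^3.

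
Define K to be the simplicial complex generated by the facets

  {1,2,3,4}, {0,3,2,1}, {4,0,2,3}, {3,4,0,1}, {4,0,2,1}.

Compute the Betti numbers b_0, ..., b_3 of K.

b_0 = 1, b_1 = 0, b_2 = 0, b_3 = 1.

Take the total order 0 < 1 < 2 < 3 < 4 on the vertex set. Then K (dimension 3) consists of the simplices:

  0-simplices (5): [0], [1], [2], [3], [4]
  1-simplices (10): [0,1], [0,2], [0,3], [0,4], [1,2], [1,3], [1,4], [2,3], [2,4], [3,4]
  2-simplices (10): [0,1,2], [0,1,3], [0,1,4], [0,2,3], [0,2,4], [0,3,4], [1,2,3], [1,2,4], [1,3,4], [2,3,4]
  3-simplices (5): [0,1,2,3], [0,1,2,4], [0,1,3,4], [0,2,3,4], [1,2,3,4]

Hence C_0 ≅ Z^5, C_1 ≅ Z^10, C_2 ≅ Z^10, C_3 ≅ Z^5.

Boundary ∂_1: C_1 → C_0 sends each edge [p,q] (with p < q) to q − p.
The 5×10 boundary matrix has rank 4 and Smith normal form diag(1,1,1,1).

Boundary ∂_2: C_2 → C_1 maps a triangle to the signed sum of its edges. For instance
  ∂[0,1,4] = [1,4] − [0,4] + [0,1],
  ∂[0,1,2] = [1,2] − [0,2] + [0,1].
The resulting 10×10 matrix has rank 6, and its Smith normal form has invariant factors (1,1,1,1,1,1).

∂_3: C_3 → C_2 sends each 3-simplex σ to the alternating sum Σ_i (−1)^i (σ with its i-th vertex removed). For instance
  ∂[0,1,3,4] = [1,3,4] − [0,3,4] + [0,1,4] − [0,1,3],
  ∂[0,2,3,4] = [2,3,4] − [0,3,4] + [0,2,4] − [0,2,3].
This gives a 10×5 integer matrix of rank 4; reducing to Smith normal form yields diagonal entries (1,1,1,1).

Reading off H_k = ker ∂_k / im ∂_{k+1}:

  H_0: rank C_0 − rank ∂_1 = 5 − 4 = 1, and the invariant factors of ∂_1 are all 1, so H_0 ≅ Z.
  H_1: rank ker ∂_1 − rank ∂_2 = (10 − 4) − 6 = 0, and the invariant factors of ∂_2 are all 1, so H_1 ≅ 0.
  H_2: rank ker ∂_2 − rank ∂_3 = (10 − 6) − 4 = 0, and the invariant factors of ∂_3 are all 1, so H_2 ≅ 0.
  H_3: rank ker ∂_3 − rank ∂_4 = (5 − 4) − 0 = 1, and there is no ∂_4, so H_3 ≅ Z.

(K is a triangulation of the 3-sphere S^3.)

Hence the Betti numbers are b_0 = 1, b_1 = 0, b_2 = 0, b_3 = 1.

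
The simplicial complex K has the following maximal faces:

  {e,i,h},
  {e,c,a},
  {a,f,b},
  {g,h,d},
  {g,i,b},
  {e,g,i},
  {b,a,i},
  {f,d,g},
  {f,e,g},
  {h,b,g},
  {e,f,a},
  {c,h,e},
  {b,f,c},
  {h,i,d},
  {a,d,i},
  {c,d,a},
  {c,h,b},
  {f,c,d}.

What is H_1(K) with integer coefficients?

H_1 ≅ Z ⊕ Z/2.

Order the vertices as a < b < c < d < e < f < g < h < i. Listing each simplex with vertices in this order, K has dimension 2 with simplices:

  0-simplices (9): a, b, c, d, e, f, g, h, i
  1-simplices (27): ab, ac, ad, ae, af, ai, bc, bf, bg, bh, bi, cd, ce, cf, ch, df, dg, dh, di, ef, eg, eh, ei, fg, gh, gi, hi
  2-simplices (18): abf, abi, acd, ace, adi, aef, bcf, bch, bgh, bgi, cdf, ceh, dfg, dgh, dhi, efg, egi, ehi

giving chain groups C_0 ≅ Z^9, C_1 ≅ Z^27, C_2 ≅ Z^18.

Boundary ∂_1: C_1 → C_0 maps an edge to its endpoints' difference, ∂[p,q] = q − p. For instance
  ∂ad = d − a.
This gives a 9×27 integer matrix of rank 8; reducing to Smith normal form yields diagonal entries (1,1,1,1,1,1,1,1).

The boundary map ∂_2: C_2 → C_1 acts by ∂[p,q,r] = [q,r] − [p,r] + [p,q]. For instance
  ∂dfg = fg − dg + df,
  ∂cdf = df − cf + cd.
As a 27×18 matrix over Z this has rank 18, with invariant factors (1,1,1,1,1,1,1,1,1,1,1,1,1,1,1,1,1,2).

From H_k ≅ ker(∂_k) / im(∂_{k+1}) we obtain:

  H_1: rank ker ∂_1 − rank ∂_2 = (27 − 8) − 18 = 1, and ∂_2 has invariant factor 2 > 1, so H_1 ≅ Z ⊕ Z/2.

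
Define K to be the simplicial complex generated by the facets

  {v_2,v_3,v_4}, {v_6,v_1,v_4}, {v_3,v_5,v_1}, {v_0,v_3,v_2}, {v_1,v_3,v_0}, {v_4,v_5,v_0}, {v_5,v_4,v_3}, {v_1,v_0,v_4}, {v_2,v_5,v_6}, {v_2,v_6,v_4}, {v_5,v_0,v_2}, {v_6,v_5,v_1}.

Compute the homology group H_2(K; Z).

We work with the vertex ordering v_0 < v_1 < v_2 < v_3 < v_4 < v_5 < v_6. The simplices of K, each written with vertices in increasing order, are:

  0-simplices (7): [v_0], [v_1], [v_2], [v_3], [v_4], [v_5], [v_6]
  1-simplices (18): (18 of them)
  2-simplices (12): (12 of them)

giving chain groups C_0 ≅ Z^7, C_1 ≅ Z^18, C_2 ≅ Z^12.

∂_1: C_1 → C_0 sends each edge [p,q] (with p < q) to q − p. For instance
  ∂[v_1,v_4] = [v_4] − [v_1].
The 7×18 boundary matrix has rank 6 and Smith normal form diag(1,1,1,1,1,1).

The boundary map ∂_2: C_2 → C_1 sends each 2-simplex [p,q,r] to [q,r] − [p,r] + [p,q]. For instance
  ∂[v_0,v_2,v_5] = [v_2,v_5] − [v_0,v_5] + [v_0,v_2],
  ∂[v_2,v_4,v_6] = [v_4,v_6] − [v_2,v_6] + [v_2,v_4].
The 18×12 boundary matrix has rank 12 and Smith normal form diag(1,1,1,1,1,1,1,1,1,1,1,2).

Now H_k = ker ∂_k / im ∂_{k+1}, so:

  H_2: rank ker ∂_2 − rank ∂_3 = (12 − 12) − 0 = 0, and there is no ∂_3, so H_2 = 0.

H_2 ≅ 0.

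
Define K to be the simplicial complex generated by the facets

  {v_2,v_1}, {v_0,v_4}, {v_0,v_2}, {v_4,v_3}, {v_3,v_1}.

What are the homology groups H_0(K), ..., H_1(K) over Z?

Take the total order v_0 < v_1 < v_2 < v_3 < v_4 on the vertex set. Then K (dimension 1) consists of the simplices:

  0-simplices (5): [v_0], [v_1], [v_2], [v_3], [v_4]
  1-simplices (5): [v_0,v_2], [v_0,v_4], [v_1,v_2], [v_1,v_3], [v_3,v_4]

Hence C_0 ≅ Z^5, C_1 ≅ Z^5.

Boundary ∂_1: C_1 → C_0 maps an edge to its endpoints' difference, ∂[p,q] = q − p. For instance
  ∂[v_0,v_4] = [v_4] − [v_0].
As a 5×5 matrix over Z this has rank 4, with invariant factors (1,1,1,1).

From H_k ≅ ker(∂_k) / im(∂_{k+1}) we obtain:

  H_0: rank C_0 − rank ∂_1 = 5 − 4 = 1, and the invariant factors of ∂_1 are all 1, so H_0 = Z.
  H_1: rank ker ∂_1 − rank ∂_2 = (5 − 4) − 0 = 1, and there is no ∂_2, so H_1 = Z.

(K is a triangulation of the circle S^1.)

H_0 ≅ Z,  H_1 ≅ Z.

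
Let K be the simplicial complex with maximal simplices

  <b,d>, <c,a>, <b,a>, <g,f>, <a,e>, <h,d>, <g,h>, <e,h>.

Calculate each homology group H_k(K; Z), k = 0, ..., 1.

Order the vertices as a < b < c < d < e < f < g < h. Listing each simplex with vertices in this order, K has dimension 1 with simplices:

  0-simplices (8): a, b, c, d, e, f, g, h
  1-simplices (8): ab, ac, ae, bd, dh, eh, fg, gh

Hence C_0 ≅ Z^8, C_1 ≅ Z^8.

Boundary ∂_1: C_1 → C_0 sends each edge [p,q] (with p < q) to q − p. For instance
  ∂ac = c − a.
The 8×8 boundary matrix has rank 7 and Smith normal form diag(1,1,1,1,1,1,1).

Now H_k = ker ∂_k / im ∂_{k+1}, so:

  H_0: rank C_0 − rank ∂_1 = 8 − 7 = 1, and the invariant factors of ∂_1 are all 1, so H_0 = Z.
  H_1: rank ker ∂_1 − rank ∂_2 = (8 − 7) − 0 = 1, and there is no ∂_2, so H_1 = Z.

H_0 ≅ Z,  H_1 ≅ Z.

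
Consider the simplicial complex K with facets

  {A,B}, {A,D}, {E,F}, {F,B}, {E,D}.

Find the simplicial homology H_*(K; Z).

Order the vertices as A < B < D < E < F. Listing each simplex with vertices in this order, K has dimension 1 with simplices:

  0-simplices (5): A, B, D, E, F
  1-simplices (5): AB, AD, BF, DE, EF

giving chain groups C_0 ≅ Z^5, C_1 ≅ Z^5.

The boundary map ∂_1: C_1 → C_0 sends each edge [p,q] (with p < q) to q − p. For instance
  ∂EF = F − E.
This gives a 5×5 integer matrix of rank 4; reducing to Smith normal form yields diagonal entries (1,1,1,1).

Reading off H_k = ker ∂_k / im ∂_{k+1}:

  H_0: rank C_0 − rank ∂_1 = 5 − 4 = 1, and the invariant factors of ∂_1 are all 1, so H_0 ≅ Z.
  H_1: rank ker ∂_1 − rank ∂_2 = (5 − 4) − 0 = 1, and there is no ∂_2, so H_1 ≅ Z.

(K is a triangulation of the circle S^1.)

H_0 ≅ Z,  H_1 ≅ Z.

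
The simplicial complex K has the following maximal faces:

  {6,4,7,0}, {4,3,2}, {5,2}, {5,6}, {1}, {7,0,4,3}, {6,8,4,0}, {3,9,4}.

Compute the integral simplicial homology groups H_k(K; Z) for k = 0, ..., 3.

H_0 ≅ Z^2,  H_1 ≅ Z,  H_2 = 0,  H_3 = 0.

Fix the vertex order 0 < 1 < 2 < 3 < 4 < 5 < 6 < 7 < 8 < 9 and write every simplex with vertices in increasing order. Then dim K = 3 and the simplices of K are:

  0-simplices (10): [0], [1], [2], [3], [4], [5], [6], [7], [8], [9]
  1-simplices (18): [0,3], [0,4], [0,6], [0,7], [0,8], [2,3], [2,4], [2,5], [3,4], [3,7], [3,9], [4,6], [4,7], [4,8], [4,9], [5,6], [6,7], [6,8]
  2-simplices (12): [0,3,4], [0,3,7], [0,4,6], [0,4,7], [0,4,8], [0,6,7], [0,6,8], [2,3,4], [3,4,7], [3,4,9], [4,6,7], [4,6,8]
  3-simplices (3): [0,3,4,7], [0,4,6,7], [0,4,6,8]

so the chain groups are C_0 ≅ Z^10, C_1 ≅ Z^18, C_2 ≅ Z^12, C_3 ≅ Z^3.

The boundary map ∂_1: C_1 → C_0 is given by ∂[p,q] = [q] − [p].
As a 10×18 matrix over Z this has rank 8, with invariant factors (1,1,1,1,1,1,1,1).

∂_2: C_2 → C_1 acts by ∂[p,q,r] = [q,r] − [p,r] + [p,q]. For instance
  ∂[2,3,4] = [3,4] − [2,4] + [2,3],
  ∂[3,4,7] = [4,7] − [3,7] + [3,4].
The 18×12 boundary matrix has rank 9 and Smith normal form diag(1,1,1,1,1,1,1,1,1).

The boundary map ∂_3: C_3 → C_2 sends each 3-simplex σ to the alternating sum Σ_i (−1)^i (σ with its i-th vertex removed). For instance
  ∂[0,4,6,7] = [4,6,7] − [0,6,7] + [0,4,7] − [0,4,6],
  ∂[0,4,6,8] = [4,6,8] − [0,6,8] + [0,4,8] − [0,4,6].
The 12×3 boundary matrix has rank 3 and Smith normal form diag(1,1,1).

Computing H_k = (kernel of ∂_k) / (image of ∂_{k+1}):

  H_0: rank C_0 − rank ∂_1 = 10 − 8 = 2, and the invariant factors of ∂_1 are all 1, so H_0 = Z^2.
  H_1: rank ker ∂_1 − rank ∂_2 = (18 − 8) − 9 = 1, and the invariant factors of ∂_2 are all 1, so H_1 = Z.
  H_2: rank ker ∂_2 − rank ∂_3 = (12 − 9) − 3 = 0, and the invariant factors of ∂_3 are all 1, so H_2 = 0.
  H_3: rank ker ∂_3 − rank ∂_4 = (3 − 3) − 0 = 0, and there is no ∂_4, so H_3 = 0.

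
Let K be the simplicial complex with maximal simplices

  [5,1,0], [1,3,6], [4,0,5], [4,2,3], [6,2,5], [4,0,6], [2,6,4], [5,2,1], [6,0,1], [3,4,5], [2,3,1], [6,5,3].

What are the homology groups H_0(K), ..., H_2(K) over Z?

H_0 = Z,  H_1 = Z/2,  H_2 = 0.

Take the total order 0 < 1 < 2 < 3 < 4 < 5 < 6 on the vertex set. Then K (dimension 2) consists of the simplices:

  0-simplices (7): [0], [1], [2], [3], [4], [5], [6]
  1-simplices (18): [0,1], [0,4], [0,5], [0,6], [1,2], [1,3], [1,5], [1,6], [2,3], [2,4], [2,5], [2,6], [3,4], [3,5], [3,6], [4,5], [4,6], [5,6]
  2-simplices (12): [0,1,5], [0,1,6], [0,4,5], [0,4,6], [1,2,3], [1,2,5], [1,3,6], [2,3,4], [2,4,6], [2,5,6], [3,4,5], [3,5,6]

so the chain groups are C_0 ≅ Z^7, C_1 ≅ Z^18, C_2 ≅ Z^12.

Boundary ∂_1: C_1 → C_0 maps an edge to its endpoints' difference, ∂[p,q] = q − p.
This gives a 7×18 integer matrix of rank 6; reducing to Smith normal form yields diagonal entries (1,1,1,1,1,1).

The boundary map ∂_2: C_2 → C_1 maps a triangle to the signed sum of its edges. For instance
  ∂[3,5,6] = [5,6] − [3,6] + [3,5],
  ∂[1,2,5] = [2,5] − [1,5] + [1,2].
As a 18×12 matrix over Z this has rank 12, with invariant factors (1,1,1,1,1,1,1,1,1,1,1,2).

Now H_k = ker ∂_k / im ∂_{k+1}, so:

  H_0: rank C_0 − rank ∂_1 = 7 − 6 = 1, and the invariant factors of ∂_1 are all 1, so H_0 = Z.
  H_1: rank ker ∂_1 − rank ∂_2 = (18 − 6) − 12 = 0, and ∂_2 has invariant factor 2 > 1, so H_1 = Z/2.
  H_2: rank ker ∂_2 − rank ∂_3 = (12 − 12) − 0 = 0, and there is no ∂_3, so H_2 = 0.

(K is a triangulation of the real projective plane RP^2.)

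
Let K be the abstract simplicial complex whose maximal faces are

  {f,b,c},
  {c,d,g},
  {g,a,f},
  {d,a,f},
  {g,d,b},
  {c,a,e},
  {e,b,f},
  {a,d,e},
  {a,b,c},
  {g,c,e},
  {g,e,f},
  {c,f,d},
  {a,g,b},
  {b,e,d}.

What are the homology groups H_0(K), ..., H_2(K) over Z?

H_0 = Z,  H_1 = Z^2,  H_2 = Z.

We work with the vertex ordering a < b < c < d < e < f < g. The simplices of K, each written with vertices in increasing order, are:

  0-simplices (7): a, b, c, d, e, f, g
  1-simplices (21): ab, ac, ad, ae, af, ag, bc, bd, be, bf, bg, cd, ce, cf, cg, de, df, dg, ef, eg, fg
  2-simplices (14): abc, abg, ace, ade, adf, afg, bcf, bde, bdg, bef, cdf, cdg, ceg, efg

giving chain groups C_0 ≅ Z^7, C_1 ≅ Z^21, C_2 ≅ Z^14.

Boundary ∂_1: C_1 → C_0 maps an edge to its endpoints' difference, ∂[p,q] = q − p.
As a 7×21 matrix over Z this has rank 6, with invariant factors (1,1,1,1,1,1).

The boundary map ∂_2: C_2 → C_1 maps a triangle to the signed sum of its edges. For instance
  ∂bde = de − be + bd,
  ∂bcf = cf − bf + bc.
As a 21×14 matrix over Z this has rank 13, with invariant factors (1,1,1,1,1,1,1,1,1,1,1,1,1).

Computing H_k = (kernel of ∂_k) / (image of ∂_{k+1}):

  H_0: rank C_0 − rank ∂_1 = 7 − 6 = 1, and the invariant factors of ∂_1 are all 1, so H_0 = Z.
  H_1: rank ker ∂_1 − rank ∂_2 = (21 − 6) − 13 = 2, and the invariant factors of ∂_2 are all 1, so H_1 = Z^2.
  H_2: rank ker ∂_2 − rank ∂_3 = (14 − 13) − 0 = 1, and there is no ∂_3, so H_2 = Z.

(K is a triangulation of the torus T^2.)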